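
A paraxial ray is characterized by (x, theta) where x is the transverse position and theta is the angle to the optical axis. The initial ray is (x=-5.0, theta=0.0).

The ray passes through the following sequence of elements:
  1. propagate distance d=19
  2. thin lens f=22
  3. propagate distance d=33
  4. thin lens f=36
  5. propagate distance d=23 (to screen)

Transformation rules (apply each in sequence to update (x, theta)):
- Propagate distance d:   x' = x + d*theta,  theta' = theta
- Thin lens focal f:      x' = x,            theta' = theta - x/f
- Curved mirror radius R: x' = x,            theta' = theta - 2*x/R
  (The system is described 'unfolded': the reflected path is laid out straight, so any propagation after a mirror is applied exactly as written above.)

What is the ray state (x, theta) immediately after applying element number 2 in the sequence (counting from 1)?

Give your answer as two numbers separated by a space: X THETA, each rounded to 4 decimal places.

Answer: -5.0000 0.2273

Derivation:
Initial: x=-5.0000 theta=0.0000
After 1 (propagate distance d=19): x=-5.0000 theta=0.0000
After 2 (thin lens f=22): x=-5.0000 theta=5/22 (≈0.2273)
Rounded to 4 decimal places: x = -5.0000, theta = 0.2273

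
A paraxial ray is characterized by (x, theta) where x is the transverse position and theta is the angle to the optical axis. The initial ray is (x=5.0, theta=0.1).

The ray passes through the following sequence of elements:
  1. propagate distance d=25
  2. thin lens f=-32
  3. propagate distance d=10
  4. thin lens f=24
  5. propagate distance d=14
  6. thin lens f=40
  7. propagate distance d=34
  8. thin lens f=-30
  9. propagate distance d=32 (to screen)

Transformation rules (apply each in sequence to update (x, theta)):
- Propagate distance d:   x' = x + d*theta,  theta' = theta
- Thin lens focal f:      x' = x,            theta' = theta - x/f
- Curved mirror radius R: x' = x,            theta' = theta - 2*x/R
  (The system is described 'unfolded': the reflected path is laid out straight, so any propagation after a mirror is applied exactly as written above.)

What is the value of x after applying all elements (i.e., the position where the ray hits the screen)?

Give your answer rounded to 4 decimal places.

Answer: -16.5188

Derivation:
Initial: x=5.0000 theta=0.1000
After 1 (propagate distance d=25): x=7.5000 theta=0.1000
After 2 (thin lens f=-32): x=7.5000 theta=107/320 (≈0.3344)
After 3 (propagate distance d=10): x=347/32 (≈10.8438) theta=107/320 (≈0.3344)
After 4 (thin lens f=24): x=347/32 (≈10.8438) theta=-451/3840 (≈-0.1174)
After 5 (propagate distance d=14): x=17663/1920 (≈9.1995) theta=-451/3840 (≈-0.1174)
After 6 (thin lens f=40): x=17663/1920 (≈9.1995) theta=-26683/76800 (≈-0.3474)
After 7 (propagate distance d=34): x=-100351/38400 (≈-2.6133) theta=-26683/76800 (≈-0.3474)
After 8 (thin lens f=-30): x=-100351/38400 (≈-2.6133) theta=-125149/288000 (≈-0.4345)
After 9 (propagate distance d=32 (to screen)): x=-9514801/576000 (≈-16.5188) theta=-125149/288000 (≈-0.4345)
Rounded to 4 decimal places: x = -16.5188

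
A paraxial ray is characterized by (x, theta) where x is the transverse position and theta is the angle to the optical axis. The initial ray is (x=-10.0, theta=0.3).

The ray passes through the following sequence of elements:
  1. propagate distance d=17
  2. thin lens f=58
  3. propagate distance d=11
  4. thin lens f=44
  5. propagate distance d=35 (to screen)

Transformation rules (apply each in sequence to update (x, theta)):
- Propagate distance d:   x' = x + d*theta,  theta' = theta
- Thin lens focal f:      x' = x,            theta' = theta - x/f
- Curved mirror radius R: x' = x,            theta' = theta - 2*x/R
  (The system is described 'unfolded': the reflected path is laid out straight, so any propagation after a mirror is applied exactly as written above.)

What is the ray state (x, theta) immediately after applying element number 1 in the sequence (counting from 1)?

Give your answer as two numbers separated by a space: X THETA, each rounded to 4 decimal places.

Answer: -4.9000 0.3000

Derivation:
Initial: x=-10.0000 theta=0.3000
After 1 (propagate distance d=17): x=-4.9000 theta=0.3000
Rounded to 4 decimal places: x = -4.9000, theta = 0.3000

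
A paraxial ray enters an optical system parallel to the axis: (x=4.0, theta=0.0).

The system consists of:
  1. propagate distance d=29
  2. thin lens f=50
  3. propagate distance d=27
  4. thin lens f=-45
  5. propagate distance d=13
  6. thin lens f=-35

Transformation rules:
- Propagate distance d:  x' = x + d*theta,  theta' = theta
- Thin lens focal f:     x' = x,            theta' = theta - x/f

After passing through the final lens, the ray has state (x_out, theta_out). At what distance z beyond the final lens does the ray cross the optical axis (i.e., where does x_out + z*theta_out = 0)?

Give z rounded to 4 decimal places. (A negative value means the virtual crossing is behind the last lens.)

Answer: 1248.3333

Derivation:
Initial: x=4.0000 theta=0.0000
After 1 (propagate distance d=29): x=4.0000 theta=0.0000
After 2 (thin lens f=50): x=4.0000 theta=-0.0800
After 3 (propagate distance d=27): x=1.8400 theta=-0.0800
After 4 (thin lens f=-45): x=1.8400 theta=-44/1125 (≈-0.0391)
After 5 (propagate distance d=13): x=1498/1125 (≈1.3316) theta=-44/1125 (≈-0.0391)
After 6 (thin lens f=-35): x=1498/1125 (≈1.3316) theta=-2/1875 (≈-0.0011)
z_focus = -x_out/theta_out = -(1498/1125)/(-2/1875) = 3745/3 ≈ 1248.3333
Rounded to 4 decimal places: z = 1248.3333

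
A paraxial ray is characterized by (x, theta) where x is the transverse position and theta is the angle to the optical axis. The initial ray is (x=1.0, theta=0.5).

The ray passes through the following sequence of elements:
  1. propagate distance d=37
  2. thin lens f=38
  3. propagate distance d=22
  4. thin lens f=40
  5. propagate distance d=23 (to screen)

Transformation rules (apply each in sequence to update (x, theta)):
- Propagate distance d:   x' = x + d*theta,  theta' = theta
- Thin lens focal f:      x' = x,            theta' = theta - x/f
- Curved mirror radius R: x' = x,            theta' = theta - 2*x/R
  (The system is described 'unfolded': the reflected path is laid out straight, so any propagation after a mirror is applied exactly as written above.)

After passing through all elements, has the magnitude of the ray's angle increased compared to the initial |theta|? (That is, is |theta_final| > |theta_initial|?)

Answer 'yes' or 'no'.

Initial: x=1.0000 theta=0.5000
After 1 (propagate distance d=37): x=19.5000 theta=0.5000
After 2 (thin lens f=38): x=19.5000 theta=-1/76 (≈-0.0132)
After 3 (propagate distance d=22): x=365/19 (≈19.2105) theta=-1/76 (≈-0.0132)
After 4 (thin lens f=40): x=365/19 (≈19.2105) theta=-75/152 (≈-0.4934)
After 5 (propagate distance d=23 (to screen)): x=1195/152 (≈7.8618) theta=-75/152 (≈-0.4934)
|theta_initial|=0.5000 |theta_final|=75/152 (≈0.4934) -> not increased

Answer: no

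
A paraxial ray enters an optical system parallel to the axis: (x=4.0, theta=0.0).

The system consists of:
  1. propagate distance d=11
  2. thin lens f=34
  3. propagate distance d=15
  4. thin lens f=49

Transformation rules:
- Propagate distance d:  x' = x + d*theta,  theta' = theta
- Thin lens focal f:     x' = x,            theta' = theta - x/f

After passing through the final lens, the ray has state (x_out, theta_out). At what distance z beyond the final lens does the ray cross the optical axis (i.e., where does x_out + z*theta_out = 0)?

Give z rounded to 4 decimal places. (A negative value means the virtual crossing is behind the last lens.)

Answer: 13.6912

Derivation:
Initial: x=4.0000 theta=0.0000
After 1 (propagate distance d=11): x=4.0000 theta=0.0000
After 2 (thin lens f=34): x=4.0000 theta=-2/17 (≈-0.1176)
After 3 (propagate distance d=15): x=38/17 (≈2.2353) theta=-2/17 (≈-0.1176)
After 4 (thin lens f=49): x=38/17 (≈2.2353) theta=-8/49 (≈-0.1633)
z_focus = -x_out/theta_out = -(38/17)/(-8/49) = 931/68 ≈ 13.6912
Rounded to 4 decimal places: z = 13.6912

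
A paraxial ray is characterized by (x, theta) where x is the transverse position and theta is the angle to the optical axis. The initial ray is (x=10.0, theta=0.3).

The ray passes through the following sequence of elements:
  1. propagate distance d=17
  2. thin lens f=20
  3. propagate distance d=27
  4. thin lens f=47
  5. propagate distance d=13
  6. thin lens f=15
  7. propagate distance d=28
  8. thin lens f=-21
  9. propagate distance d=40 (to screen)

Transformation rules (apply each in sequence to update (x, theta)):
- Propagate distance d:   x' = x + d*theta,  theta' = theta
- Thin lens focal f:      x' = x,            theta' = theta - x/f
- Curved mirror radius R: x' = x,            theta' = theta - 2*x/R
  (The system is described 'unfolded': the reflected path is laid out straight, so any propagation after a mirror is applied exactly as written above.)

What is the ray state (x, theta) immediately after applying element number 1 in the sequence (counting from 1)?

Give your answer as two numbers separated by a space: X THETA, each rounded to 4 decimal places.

Answer: 15.1000 0.3000

Derivation:
Initial: x=10.0000 theta=0.3000
After 1 (propagate distance d=17): x=15.1000 theta=0.3000
Rounded to 4 decimal places: x = 15.1000, theta = 0.3000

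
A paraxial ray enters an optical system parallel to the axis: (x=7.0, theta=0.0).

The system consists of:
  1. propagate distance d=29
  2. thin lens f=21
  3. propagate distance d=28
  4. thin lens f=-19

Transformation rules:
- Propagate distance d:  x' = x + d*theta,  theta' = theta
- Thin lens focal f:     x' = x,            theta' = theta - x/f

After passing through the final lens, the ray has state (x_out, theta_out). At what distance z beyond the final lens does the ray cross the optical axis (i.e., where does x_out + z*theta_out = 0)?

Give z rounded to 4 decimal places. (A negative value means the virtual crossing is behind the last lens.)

Initial: x=7.0000 theta=0.0000
After 1 (propagate distance d=29): x=7.0000 theta=0.0000
After 2 (thin lens f=21): x=7.0000 theta=-1/3 (≈-0.3333)
After 3 (propagate distance d=28): x=-7/3 (≈-2.3333) theta=-1/3 (≈-0.3333)
After 4 (thin lens f=-19): x=-7/3 (≈-2.3333) theta=-26/57 (≈-0.4561)
z_focus = -x_out/theta_out = -(-7/3)/(-26/57) = -133/26 ≈ -5.1154
Rounded to 4 decimal places: z = -5.1154

Answer: -5.1154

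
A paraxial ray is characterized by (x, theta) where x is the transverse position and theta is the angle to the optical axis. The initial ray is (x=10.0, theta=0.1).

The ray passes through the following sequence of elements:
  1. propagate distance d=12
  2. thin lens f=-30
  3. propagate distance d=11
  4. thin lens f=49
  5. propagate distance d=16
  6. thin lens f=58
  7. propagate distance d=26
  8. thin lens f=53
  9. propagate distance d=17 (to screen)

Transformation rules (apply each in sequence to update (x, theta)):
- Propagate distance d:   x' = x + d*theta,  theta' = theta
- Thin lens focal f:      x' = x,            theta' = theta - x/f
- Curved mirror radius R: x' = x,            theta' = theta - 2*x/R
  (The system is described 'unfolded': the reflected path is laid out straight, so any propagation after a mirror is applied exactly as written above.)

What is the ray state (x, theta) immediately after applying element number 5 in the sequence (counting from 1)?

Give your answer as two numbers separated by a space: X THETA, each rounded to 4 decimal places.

Initial: x=10.0000 theta=0.1000
After 1 (propagate distance d=12): x=11.2000 theta=0.1000
After 2 (thin lens f=-30): x=11.2000 theta=71/150 (≈0.4733)
After 3 (propagate distance d=11): x=2461/150 (≈16.4067) theta=71/150 (≈0.4733)
After 4 (thin lens f=49): x=2461/150 (≈16.4067) theta=509/3675 (≈0.1385)
After 5 (propagate distance d=16): x=136877/7350 (≈18.6227) theta=509/3675 (≈0.1385)
Rounded to 4 decimal places: x = 18.6227, theta = 0.1385

Answer: 18.6227 0.1385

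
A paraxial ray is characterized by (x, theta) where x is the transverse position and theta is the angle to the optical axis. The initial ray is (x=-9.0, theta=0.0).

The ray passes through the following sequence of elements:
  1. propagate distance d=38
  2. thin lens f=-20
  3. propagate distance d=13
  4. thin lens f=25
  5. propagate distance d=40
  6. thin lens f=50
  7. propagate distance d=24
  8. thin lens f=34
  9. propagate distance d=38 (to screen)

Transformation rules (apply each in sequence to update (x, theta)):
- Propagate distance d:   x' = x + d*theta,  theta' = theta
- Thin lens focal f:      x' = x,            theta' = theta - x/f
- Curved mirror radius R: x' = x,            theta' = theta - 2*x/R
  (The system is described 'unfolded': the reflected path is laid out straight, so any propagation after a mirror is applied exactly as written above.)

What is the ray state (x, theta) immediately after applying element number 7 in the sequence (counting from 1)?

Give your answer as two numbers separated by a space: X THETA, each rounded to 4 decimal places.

Answer: -1.2708 0.3258

Derivation:
Initial: x=-9.0000 theta=0.0000
After 1 (propagate distance d=38): x=-9.0000 theta=0.0000
After 2 (thin lens f=-20): x=-9.0000 theta=-0.4500
After 3 (propagate distance d=13): x=-14.8500 theta=-0.4500
After 4 (thin lens f=25): x=-14.8500 theta=0.1440
After 5 (propagate distance d=40): x=-9.0900 theta=0.1440
After 6 (thin lens f=50): x=-9.0900 theta=0.3258
After 7 (propagate distance d=24): x=-1.2708 theta=0.3258
Rounded to 4 decimal places: x = -1.2708, theta = 0.3258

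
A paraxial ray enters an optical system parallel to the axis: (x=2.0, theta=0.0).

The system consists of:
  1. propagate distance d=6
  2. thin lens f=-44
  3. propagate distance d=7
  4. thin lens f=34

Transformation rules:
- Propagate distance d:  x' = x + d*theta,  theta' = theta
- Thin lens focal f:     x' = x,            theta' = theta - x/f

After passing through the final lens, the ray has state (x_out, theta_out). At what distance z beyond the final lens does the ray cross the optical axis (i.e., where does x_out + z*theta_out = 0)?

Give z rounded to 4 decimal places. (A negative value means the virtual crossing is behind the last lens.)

Answer: 102.0000

Derivation:
Initial: x=2.0000 theta=0.0000
After 1 (propagate distance d=6): x=2.0000 theta=0.0000
After 2 (thin lens f=-44): x=2.0000 theta=1/22 (≈0.0455)
After 3 (propagate distance d=7): x=51/22 (≈2.3182) theta=1/22 (≈0.0455)
After 4 (thin lens f=34): x=51/22 (≈2.3182) theta=-1/44 (≈-0.0227)
z_focus = -x_out/theta_out = -(51/22)/(-1/44) = 102.0000
Rounded to 4 decimal places: z = 102.0000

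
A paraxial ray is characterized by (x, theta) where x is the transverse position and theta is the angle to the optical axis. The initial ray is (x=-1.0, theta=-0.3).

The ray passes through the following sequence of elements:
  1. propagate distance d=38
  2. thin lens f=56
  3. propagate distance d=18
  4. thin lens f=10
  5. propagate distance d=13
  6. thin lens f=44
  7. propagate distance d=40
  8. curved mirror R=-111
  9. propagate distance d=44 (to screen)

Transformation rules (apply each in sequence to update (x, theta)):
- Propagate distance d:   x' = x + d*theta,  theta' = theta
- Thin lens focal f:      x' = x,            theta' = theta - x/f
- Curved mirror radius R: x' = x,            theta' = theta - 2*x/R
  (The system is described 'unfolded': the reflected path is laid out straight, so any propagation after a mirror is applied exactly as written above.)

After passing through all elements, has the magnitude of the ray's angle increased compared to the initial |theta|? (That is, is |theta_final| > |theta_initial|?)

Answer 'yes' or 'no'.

Answer: yes

Derivation:
Initial: x=-1.0000 theta=-0.3000
After 1 (propagate distance d=38): x=-12.4000 theta=-0.3000
After 2 (thin lens f=56): x=-12.4000 theta=-11/140 (≈-0.0786)
After 3 (propagate distance d=18): x=-967/70 (≈-13.8143) theta=-11/140 (≈-0.0786)
After 4 (thin lens f=10): x=-967/70 (≈-13.8143) theta=228/175 (≈1.3029)
After 5 (propagate distance d=13): x=1093/350 (≈3.1229) theta=228/175 (≈1.3029)
After 6 (thin lens f=44): x=1093/350 (≈3.1229) theta=18971/15400 (≈1.2319)
After 7 (propagate distance d=40): x=28819/550 (≈52.3982) theta=18971/15400 (≈1.2319)
After 8 (curved mirror R=-111): x=28819/550 (≈52.3982) theta=743929/341880 (≈2.1760)
After 9 (propagate distance d=44 (to screen)): x=31654229/213675 (≈148.1419) theta=743929/341880 (≈2.1760)
|theta_initial|=0.3000 |theta_final|=743929/341880 (≈2.1760) -> increased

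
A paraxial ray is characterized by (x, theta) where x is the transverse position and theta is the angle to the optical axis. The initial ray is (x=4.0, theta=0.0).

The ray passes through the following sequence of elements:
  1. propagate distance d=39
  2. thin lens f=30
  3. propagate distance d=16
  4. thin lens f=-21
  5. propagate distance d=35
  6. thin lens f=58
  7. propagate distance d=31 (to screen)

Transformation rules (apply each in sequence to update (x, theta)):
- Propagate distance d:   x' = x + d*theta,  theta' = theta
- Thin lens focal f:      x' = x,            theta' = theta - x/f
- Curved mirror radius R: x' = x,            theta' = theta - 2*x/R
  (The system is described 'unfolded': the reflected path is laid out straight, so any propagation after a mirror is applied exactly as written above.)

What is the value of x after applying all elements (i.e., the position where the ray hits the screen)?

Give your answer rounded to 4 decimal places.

Answer: -1.2330

Derivation:
Initial: x=4.0000 theta=0.0000
After 1 (propagate distance d=39): x=4.0000 theta=0.0000
After 2 (thin lens f=30): x=4.0000 theta=-2/15 (≈-0.1333)
After 3 (propagate distance d=16): x=28/15 (≈1.8667) theta=-2/15 (≈-0.1333)
After 4 (thin lens f=-21): x=28/15 (≈1.8667) theta=-2/45 (≈-0.0444)
After 5 (propagate distance d=35): x=14/45 (≈0.3111) theta=-2/45 (≈-0.0444)
After 6 (thin lens f=58): x=14/45 (≈0.3111) theta=-13/261 (≈-0.0498)
After 7 (propagate distance d=31 (to screen)): x=-1609/1305 (≈-1.2330) theta=-13/261 (≈-0.0498)
Rounded to 4 decimal places: x = -1.2330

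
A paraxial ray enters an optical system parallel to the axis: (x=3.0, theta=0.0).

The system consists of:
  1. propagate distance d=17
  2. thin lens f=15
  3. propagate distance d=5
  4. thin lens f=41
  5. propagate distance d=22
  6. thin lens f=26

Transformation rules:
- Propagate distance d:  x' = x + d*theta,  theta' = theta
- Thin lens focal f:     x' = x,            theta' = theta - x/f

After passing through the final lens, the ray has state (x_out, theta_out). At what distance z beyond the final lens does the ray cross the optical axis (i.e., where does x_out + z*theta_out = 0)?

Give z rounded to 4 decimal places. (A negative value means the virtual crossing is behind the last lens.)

Initial: x=3.0000 theta=0.0000
After 1 (propagate distance d=17): x=3.0000 theta=0.0000
After 2 (thin lens f=15): x=3.0000 theta=-0.2000
After 3 (propagate distance d=5): x=2.0000 theta=-0.2000
After 4 (thin lens f=41): x=2.0000 theta=-51/205 (≈-0.2488)
After 5 (propagate distance d=22): x=-712/205 (≈-3.4732) theta=-51/205 (≈-0.2488)
After 6 (thin lens f=26): x=-712/205 (≈-3.4732) theta=-307/2665 (≈-0.1152)
z_focus = -x_out/theta_out = -(-712/205)/(-307/2665) = -9256/307 ≈ -30.1498
Rounded to 4 decimal places: z = -30.1498

Answer: -30.1498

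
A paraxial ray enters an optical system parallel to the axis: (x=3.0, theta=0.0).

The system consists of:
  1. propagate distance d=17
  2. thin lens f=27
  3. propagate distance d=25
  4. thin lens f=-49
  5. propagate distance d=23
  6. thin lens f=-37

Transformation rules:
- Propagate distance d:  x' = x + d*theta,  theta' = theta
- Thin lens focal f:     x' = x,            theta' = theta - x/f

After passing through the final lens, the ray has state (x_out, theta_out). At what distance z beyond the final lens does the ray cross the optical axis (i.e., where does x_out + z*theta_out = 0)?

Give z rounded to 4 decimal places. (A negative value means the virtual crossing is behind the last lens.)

Initial: x=3.0000 theta=0.0000
After 1 (propagate distance d=17): x=3.0000 theta=0.0000
After 2 (thin lens f=27): x=3.0000 theta=-1/9 (≈-0.1111)
After 3 (propagate distance d=25): x=2/9 (≈0.2222) theta=-1/9 (≈-0.1111)
After 4 (thin lens f=-49): x=2/9 (≈0.2222) theta=-47/441 (≈-0.1066)
After 5 (propagate distance d=23): x=-983/441 (≈-2.2290) theta=-47/441 (≈-0.1066)
After 6 (thin lens f=-37): x=-983/441 (≈-2.2290) theta=-2722/16317 (≈-0.1668)
z_focus = -x_out/theta_out = -(-983/441)/(-2722/16317) = -36371/2722 ≈ -13.3619
Rounded to 4 decimal places: z = -13.3619

Answer: -13.3619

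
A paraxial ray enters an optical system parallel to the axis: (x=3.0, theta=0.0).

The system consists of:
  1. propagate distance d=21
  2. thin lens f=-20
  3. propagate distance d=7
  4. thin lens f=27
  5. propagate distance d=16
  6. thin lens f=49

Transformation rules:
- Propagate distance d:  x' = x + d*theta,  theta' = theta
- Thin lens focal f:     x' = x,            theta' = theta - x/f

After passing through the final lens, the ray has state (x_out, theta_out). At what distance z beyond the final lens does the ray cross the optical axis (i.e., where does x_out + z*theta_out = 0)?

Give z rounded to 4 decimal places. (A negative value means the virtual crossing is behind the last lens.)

Initial: x=3.0000 theta=0.0000
After 1 (propagate distance d=21): x=3.0000 theta=0.0000
After 2 (thin lens f=-20): x=3.0000 theta=0.1500
After 3 (propagate distance d=7): x=4.0500 theta=0.1500
After 4 (thin lens f=27): x=4.0500 theta=0.0000
After 5 (propagate distance d=16): x=4.0500 theta=0.0000
After 6 (thin lens f=49): x=4.0500 theta=-81/980 (≈-0.0827)
z_focus = -x_out/theta_out = -(4.0500)/(-81/980) = 49.0000
Rounded to 4 decimal places: z = 49.0000

Answer: 49.0000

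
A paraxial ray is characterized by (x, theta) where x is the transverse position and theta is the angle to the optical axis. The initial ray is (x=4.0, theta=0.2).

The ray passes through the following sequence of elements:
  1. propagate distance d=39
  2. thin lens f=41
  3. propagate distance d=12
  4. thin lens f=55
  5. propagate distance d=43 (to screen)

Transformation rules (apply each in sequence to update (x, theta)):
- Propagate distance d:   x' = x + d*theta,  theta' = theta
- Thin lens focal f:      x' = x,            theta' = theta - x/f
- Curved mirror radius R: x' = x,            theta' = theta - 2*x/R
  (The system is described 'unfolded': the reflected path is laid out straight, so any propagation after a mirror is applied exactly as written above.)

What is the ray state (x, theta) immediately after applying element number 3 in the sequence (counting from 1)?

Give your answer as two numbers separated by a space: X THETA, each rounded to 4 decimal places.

Initial: x=4.0000 theta=0.2000
After 1 (propagate distance d=39): x=11.8000 theta=0.2000
After 2 (thin lens f=41): x=11.8000 theta=-18/205 (≈-0.0878)
After 3 (propagate distance d=12): x=2203/205 (≈10.7463) theta=-18/205 (≈-0.0878)
Rounded to 4 decimal places: x = 10.7463, theta = -0.0878

Answer: 10.7463 -0.0878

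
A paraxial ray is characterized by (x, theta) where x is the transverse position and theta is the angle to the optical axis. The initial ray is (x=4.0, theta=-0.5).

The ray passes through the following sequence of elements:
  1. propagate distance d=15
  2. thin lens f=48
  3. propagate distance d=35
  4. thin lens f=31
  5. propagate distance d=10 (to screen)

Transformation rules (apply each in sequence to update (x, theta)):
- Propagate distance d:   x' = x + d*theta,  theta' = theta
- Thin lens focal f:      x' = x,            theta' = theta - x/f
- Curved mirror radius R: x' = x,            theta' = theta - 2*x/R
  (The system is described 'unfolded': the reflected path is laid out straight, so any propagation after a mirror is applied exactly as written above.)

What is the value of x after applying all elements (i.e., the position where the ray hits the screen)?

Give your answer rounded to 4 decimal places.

Initial: x=4.0000 theta=-0.5000
After 1 (propagate distance d=15): x=-3.5000 theta=-0.5000
After 2 (thin lens f=48): x=-3.5000 theta=-41/96 (≈-0.4271)
After 3 (propagate distance d=35): x=-1771/96 (≈-18.4479) theta=-41/96 (≈-0.4271)
After 4 (thin lens f=31): x=-1771/96 (≈-18.4479) theta=125/744 (≈0.1680)
After 5 (propagate distance d=10 (to screen)): x=-49901/2976 (≈-16.7678) theta=125/744 (≈0.1680)
Rounded to 4 decimal places: x = -16.7678

Answer: -16.7678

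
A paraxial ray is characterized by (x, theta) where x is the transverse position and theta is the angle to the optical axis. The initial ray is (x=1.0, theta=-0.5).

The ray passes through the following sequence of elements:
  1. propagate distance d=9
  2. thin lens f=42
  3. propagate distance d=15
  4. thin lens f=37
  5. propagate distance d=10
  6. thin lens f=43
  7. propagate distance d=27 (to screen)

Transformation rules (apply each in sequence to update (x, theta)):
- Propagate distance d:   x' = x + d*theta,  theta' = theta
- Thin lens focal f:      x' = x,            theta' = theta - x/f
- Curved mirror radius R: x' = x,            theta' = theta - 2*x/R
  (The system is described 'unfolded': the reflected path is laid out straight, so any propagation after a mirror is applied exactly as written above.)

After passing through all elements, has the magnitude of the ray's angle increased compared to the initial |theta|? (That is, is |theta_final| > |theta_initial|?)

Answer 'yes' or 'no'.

Answer: no

Derivation:
Initial: x=1.0000 theta=-0.5000
After 1 (propagate distance d=9): x=-3.5000 theta=-0.5000
After 2 (thin lens f=42): x=-3.5000 theta=-5/12 (≈-0.4167)
After 3 (propagate distance d=15): x=-9.7500 theta=-5/12 (≈-0.4167)
After 4 (thin lens f=37): x=-9.7500 theta=-17/111 (≈-0.1532)
After 5 (propagate distance d=10): x=-5009/444 (≈-11.2815) theta=-17/111 (≈-0.1532)
After 6 (thin lens f=43): x=-5009/444 (≈-11.2815) theta=695/6364 (≈0.1092)
After 7 (propagate distance d=27 (to screen)): x=-39773/4773 (≈-8.3329) theta=695/6364 (≈0.1092)
|theta_initial|=0.5000 |theta_final|=695/6364 (≈0.1092) -> not increased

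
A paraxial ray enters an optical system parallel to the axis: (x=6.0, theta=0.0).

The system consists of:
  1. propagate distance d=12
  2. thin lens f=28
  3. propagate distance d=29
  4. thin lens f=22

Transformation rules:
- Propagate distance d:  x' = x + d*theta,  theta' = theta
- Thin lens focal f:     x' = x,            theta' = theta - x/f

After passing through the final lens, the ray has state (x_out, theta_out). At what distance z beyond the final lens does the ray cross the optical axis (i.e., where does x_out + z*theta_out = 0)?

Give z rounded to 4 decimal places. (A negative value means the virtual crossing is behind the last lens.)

Initial: x=6.0000 theta=0.0000
After 1 (propagate distance d=12): x=6.0000 theta=0.0000
After 2 (thin lens f=28): x=6.0000 theta=-3/14 (≈-0.2143)
After 3 (propagate distance d=29): x=-3/14 (≈-0.2143) theta=-3/14 (≈-0.2143)
After 4 (thin lens f=22): x=-3/14 (≈-0.2143) theta=-9/44 (≈-0.2045)
z_focus = -x_out/theta_out = -(-3/14)/(-9/44) = -22/21 ≈ -1.0476
Rounded to 4 decimal places: z = -1.0476

Answer: -1.0476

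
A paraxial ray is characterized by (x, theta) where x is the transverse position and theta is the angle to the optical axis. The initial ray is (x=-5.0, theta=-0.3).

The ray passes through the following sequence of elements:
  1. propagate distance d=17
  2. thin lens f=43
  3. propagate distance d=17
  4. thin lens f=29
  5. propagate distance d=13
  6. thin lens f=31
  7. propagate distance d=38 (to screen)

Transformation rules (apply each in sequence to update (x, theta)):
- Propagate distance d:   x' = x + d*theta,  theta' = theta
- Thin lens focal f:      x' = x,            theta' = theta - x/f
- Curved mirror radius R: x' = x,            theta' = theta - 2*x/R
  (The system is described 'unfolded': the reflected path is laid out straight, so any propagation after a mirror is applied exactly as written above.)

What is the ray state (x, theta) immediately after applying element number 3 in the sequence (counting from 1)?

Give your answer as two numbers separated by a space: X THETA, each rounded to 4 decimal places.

Initial: x=-5.0000 theta=-0.3000
After 1 (propagate distance d=17): x=-10.1000 theta=-0.3000
After 2 (thin lens f=43): x=-10.1000 theta=-14/215 (≈-0.0651)
After 3 (propagate distance d=17): x=-4819/430 (≈-11.2070) theta=-14/215 (≈-0.0651)
Rounded to 4 decimal places: x = -11.2070, theta = -0.0651

Answer: -11.2070 -0.0651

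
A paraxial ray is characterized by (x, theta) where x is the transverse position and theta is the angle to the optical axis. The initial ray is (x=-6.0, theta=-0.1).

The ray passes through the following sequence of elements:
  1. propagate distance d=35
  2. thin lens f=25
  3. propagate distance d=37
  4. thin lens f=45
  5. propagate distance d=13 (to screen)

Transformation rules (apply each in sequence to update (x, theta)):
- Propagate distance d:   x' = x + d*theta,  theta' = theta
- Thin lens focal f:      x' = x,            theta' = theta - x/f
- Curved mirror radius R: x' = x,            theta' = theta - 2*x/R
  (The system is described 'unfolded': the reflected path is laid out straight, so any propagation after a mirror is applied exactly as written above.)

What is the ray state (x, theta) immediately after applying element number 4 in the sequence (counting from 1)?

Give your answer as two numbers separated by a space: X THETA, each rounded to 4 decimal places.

Initial: x=-6.0000 theta=-0.1000
After 1 (propagate distance d=35): x=-9.5000 theta=-0.1000
After 2 (thin lens f=25): x=-9.5000 theta=0.2800
After 3 (propagate distance d=37): x=0.8600 theta=0.2800
After 4 (thin lens f=45): x=0.8600 theta=587/2250 (≈0.2609)
Rounded to 4 decimal places: x = 0.8600, theta = 0.2609

Answer: 0.8600 0.2609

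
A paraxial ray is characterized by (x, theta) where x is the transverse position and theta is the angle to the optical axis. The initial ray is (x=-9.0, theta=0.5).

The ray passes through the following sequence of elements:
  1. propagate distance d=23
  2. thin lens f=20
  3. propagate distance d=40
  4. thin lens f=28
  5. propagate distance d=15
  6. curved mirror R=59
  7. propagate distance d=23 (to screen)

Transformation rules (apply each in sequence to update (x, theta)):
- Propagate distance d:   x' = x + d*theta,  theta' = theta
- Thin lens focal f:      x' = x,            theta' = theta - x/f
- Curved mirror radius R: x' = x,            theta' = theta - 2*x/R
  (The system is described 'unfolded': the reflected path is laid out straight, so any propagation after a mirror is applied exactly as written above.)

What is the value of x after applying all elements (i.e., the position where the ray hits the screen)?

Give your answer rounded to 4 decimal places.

Initial: x=-9.0000 theta=0.5000
After 1 (propagate distance d=23): x=2.5000 theta=0.5000
After 2 (thin lens f=20): x=2.5000 theta=0.3750
After 3 (propagate distance d=40): x=17.5000 theta=0.3750
After 4 (thin lens f=28): x=17.5000 theta=-0.2500
After 5 (propagate distance d=15): x=13.7500 theta=-0.2500
After 6 (curved mirror R=59): x=13.7500 theta=-169/236 (≈-0.7161)
After 7 (propagate distance d=23 (to screen)): x=-321/118 (≈-2.7203) theta=-169/236 (≈-0.7161)
Rounded to 4 decimal places: x = -2.7203

Answer: -2.7203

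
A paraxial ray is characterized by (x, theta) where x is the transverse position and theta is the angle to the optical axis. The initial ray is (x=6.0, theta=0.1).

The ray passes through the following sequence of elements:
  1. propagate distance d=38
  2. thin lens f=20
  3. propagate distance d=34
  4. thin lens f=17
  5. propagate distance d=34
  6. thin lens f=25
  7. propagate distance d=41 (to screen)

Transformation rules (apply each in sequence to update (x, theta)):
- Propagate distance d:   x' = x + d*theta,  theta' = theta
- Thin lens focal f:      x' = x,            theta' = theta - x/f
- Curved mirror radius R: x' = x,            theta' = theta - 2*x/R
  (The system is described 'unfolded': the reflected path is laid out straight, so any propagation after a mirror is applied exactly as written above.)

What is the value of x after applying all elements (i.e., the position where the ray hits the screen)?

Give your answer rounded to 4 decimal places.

Answer: -1.3733

Derivation:
Initial: x=6.0000 theta=0.1000
After 1 (propagate distance d=38): x=9.8000 theta=0.1000
After 2 (thin lens f=20): x=9.8000 theta=-0.3900
After 3 (propagate distance d=34): x=-3.4600 theta=-0.3900
After 4 (thin lens f=17): x=-3.4600 theta=-317/1700 (≈-0.1865)
After 5 (propagate distance d=34): x=-9.8000 theta=-317/1700 (≈-0.1865)
After 6 (thin lens f=25): x=-9.8000 theta=1747/8500 (≈0.2055)
After 7 (propagate distance d=41 (to screen)): x=-11673/8500 (≈-1.3733) theta=1747/8500 (≈0.2055)
Rounded to 4 decimal places: x = -1.3733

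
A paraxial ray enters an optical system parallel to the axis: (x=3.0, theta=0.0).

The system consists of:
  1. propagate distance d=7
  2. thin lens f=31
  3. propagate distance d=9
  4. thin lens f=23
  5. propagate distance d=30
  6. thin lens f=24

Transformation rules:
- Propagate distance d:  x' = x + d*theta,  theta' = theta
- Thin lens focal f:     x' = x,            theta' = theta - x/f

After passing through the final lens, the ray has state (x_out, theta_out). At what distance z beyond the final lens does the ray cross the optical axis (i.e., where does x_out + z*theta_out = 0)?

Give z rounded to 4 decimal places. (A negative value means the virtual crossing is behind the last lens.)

Answer: -85.8305

Derivation:
Initial: x=3.0000 theta=0.0000
After 1 (propagate distance d=7): x=3.0000 theta=0.0000
After 2 (thin lens f=31): x=3.0000 theta=-3/31 (≈-0.0968)
After 3 (propagate distance d=9): x=66/31 (≈2.1290) theta=-3/31 (≈-0.0968)
After 4 (thin lens f=23): x=66/31 (≈2.1290) theta=-135/713 (≈-0.1893)
After 5 (propagate distance d=30): x=-2532/713 (≈-3.5512) theta=-135/713 (≈-0.1893)
After 6 (thin lens f=24): x=-2532/713 (≈-3.5512) theta=-59/1426 (≈-0.0414)
z_focus = -x_out/theta_out = -(-2532/713)/(-59/1426) = -5064/59 ≈ -85.8305
Rounded to 4 decimal places: z = -85.8305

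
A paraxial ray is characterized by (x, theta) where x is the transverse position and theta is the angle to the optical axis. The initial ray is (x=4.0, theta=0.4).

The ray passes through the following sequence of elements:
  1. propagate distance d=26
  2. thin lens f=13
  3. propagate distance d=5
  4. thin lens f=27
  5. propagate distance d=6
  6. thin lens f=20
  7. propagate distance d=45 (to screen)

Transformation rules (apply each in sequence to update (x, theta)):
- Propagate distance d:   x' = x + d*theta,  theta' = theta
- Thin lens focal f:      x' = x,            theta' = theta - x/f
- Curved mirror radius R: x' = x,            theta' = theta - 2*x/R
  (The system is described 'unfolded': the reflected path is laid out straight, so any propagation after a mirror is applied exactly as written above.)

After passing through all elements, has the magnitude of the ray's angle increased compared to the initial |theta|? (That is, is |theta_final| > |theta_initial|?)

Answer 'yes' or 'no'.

Answer: yes

Derivation:
Initial: x=4.0000 theta=0.4000
After 1 (propagate distance d=26): x=14.4000 theta=0.4000
After 2 (thin lens f=13): x=14.4000 theta=-46/65 (≈-0.7077)
After 3 (propagate distance d=5): x=706/65 (≈10.8615) theta=-46/65 (≈-0.7077)
After 4 (thin lens f=27): x=706/65 (≈10.8615) theta=-1948/1755 (≈-1.1100)
After 5 (propagate distance d=6): x=2458/585 (≈4.2017) theta=-1948/1755 (≈-1.1100)
After 6 (thin lens f=20): x=2458/585 (≈4.2017) theta=-23167/17550 (≈-1.3201)
After 7 (propagate distance d=45 (to screen)): x=-12917/234 (≈-55.2009) theta=-23167/17550 (≈-1.3201)
|theta_initial|=0.4000 |theta_final|=23167/17550 (≈1.3201) -> increased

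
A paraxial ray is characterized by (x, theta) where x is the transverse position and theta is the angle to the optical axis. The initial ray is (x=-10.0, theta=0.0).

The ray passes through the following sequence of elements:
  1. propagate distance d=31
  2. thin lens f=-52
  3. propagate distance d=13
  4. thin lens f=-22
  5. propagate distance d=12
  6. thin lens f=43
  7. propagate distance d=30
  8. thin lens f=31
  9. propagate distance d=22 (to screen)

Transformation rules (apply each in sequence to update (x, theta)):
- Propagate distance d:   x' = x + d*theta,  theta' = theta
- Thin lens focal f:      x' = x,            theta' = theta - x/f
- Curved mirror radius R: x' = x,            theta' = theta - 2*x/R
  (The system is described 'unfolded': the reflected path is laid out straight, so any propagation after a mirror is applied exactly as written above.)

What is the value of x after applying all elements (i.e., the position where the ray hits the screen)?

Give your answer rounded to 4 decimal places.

Initial: x=-10.0000 theta=0.0000
After 1 (propagate distance d=31): x=-10.0000 theta=0.0000
After 2 (thin lens f=-52): x=-10.0000 theta=-5/26 (≈-0.1923)
After 3 (propagate distance d=13): x=-12.5000 theta=-5/26 (≈-0.1923)
After 4 (thin lens f=-22): x=-12.5000 theta=-435/572 (≈-0.7605)
After 5 (propagate distance d=12): x=-6185/286 (≈-21.6259) theta=-435/572 (≈-0.7605)
After 6 (thin lens f=43): x=-6185/286 (≈-21.6259) theta=-6335/24596 (≈-0.2576)
After 7 (propagate distance d=30): x=-180490/6149 (≈-29.3527) theta=-6335/24596 (≈-0.2576)
After 8 (thin lens f=31): x=-180490/6149 (≈-29.3527) theta=525575/762476 (≈0.6893)
After 9 (propagate distance d=22 (to screen)): x=-5409055/381238 (≈-14.1881) theta=525575/762476 (≈0.6893)
Rounded to 4 decimal places: x = -14.1881

Answer: -14.1881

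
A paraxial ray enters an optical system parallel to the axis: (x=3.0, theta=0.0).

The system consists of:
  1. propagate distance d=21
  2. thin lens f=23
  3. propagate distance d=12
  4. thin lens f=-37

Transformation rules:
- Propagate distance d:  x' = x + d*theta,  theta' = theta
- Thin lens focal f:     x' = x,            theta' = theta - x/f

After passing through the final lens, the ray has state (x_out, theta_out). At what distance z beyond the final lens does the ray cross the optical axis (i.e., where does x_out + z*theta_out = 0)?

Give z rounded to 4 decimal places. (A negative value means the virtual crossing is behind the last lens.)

Initial: x=3.0000 theta=0.0000
After 1 (propagate distance d=21): x=3.0000 theta=0.0000
After 2 (thin lens f=23): x=3.0000 theta=-3/23 (≈-0.1304)
After 3 (propagate distance d=12): x=33/23 (≈1.4348) theta=-3/23 (≈-0.1304)
After 4 (thin lens f=-37): x=33/23 (≈1.4348) theta=-78/851 (≈-0.0917)
z_focus = -x_out/theta_out = -(33/23)/(-78/851) = 407/26 ≈ 15.6538
Rounded to 4 decimal places: z = 15.6538

Answer: 15.6538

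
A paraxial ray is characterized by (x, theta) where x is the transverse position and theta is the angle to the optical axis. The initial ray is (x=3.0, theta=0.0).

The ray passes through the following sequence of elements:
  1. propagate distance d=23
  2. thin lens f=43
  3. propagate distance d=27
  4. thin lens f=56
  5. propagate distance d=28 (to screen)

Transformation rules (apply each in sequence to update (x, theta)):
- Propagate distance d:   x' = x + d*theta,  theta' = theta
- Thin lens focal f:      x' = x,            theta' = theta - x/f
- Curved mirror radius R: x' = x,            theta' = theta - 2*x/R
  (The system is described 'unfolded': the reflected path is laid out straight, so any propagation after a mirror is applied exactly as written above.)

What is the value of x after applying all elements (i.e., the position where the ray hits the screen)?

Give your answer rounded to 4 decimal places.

Initial: x=3.0000 theta=0.0000
After 1 (propagate distance d=23): x=3.0000 theta=0.0000
After 2 (thin lens f=43): x=3.0000 theta=-3/43 (≈-0.0698)
After 3 (propagate distance d=27): x=48/43 (≈1.1163) theta=-3/43 (≈-0.0698)
After 4 (thin lens f=56): x=48/43 (≈1.1163) theta=-27/301 (≈-0.0897)
After 5 (propagate distance d=28 (to screen)): x=-60/43 (≈-1.3953) theta=-27/301 (≈-0.0897)
Rounded to 4 decimal places: x = -1.3953

Answer: -1.3953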